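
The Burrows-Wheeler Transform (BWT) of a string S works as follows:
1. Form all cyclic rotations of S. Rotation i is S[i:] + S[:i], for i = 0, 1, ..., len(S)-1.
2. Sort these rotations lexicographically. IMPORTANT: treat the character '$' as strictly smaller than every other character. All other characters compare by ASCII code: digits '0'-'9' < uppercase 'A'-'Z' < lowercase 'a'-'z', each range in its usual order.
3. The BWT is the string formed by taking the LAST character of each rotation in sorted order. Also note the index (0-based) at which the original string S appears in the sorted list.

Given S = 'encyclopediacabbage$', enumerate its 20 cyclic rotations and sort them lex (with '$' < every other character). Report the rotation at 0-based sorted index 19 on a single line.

All 20 rotations (rotation i = S[i:]+S[:i]):
  rot[0] = encyclopediacabbage$
  rot[1] = ncyclopediacabbage$e
  rot[2] = cyclopediacabbage$en
  rot[3] = yclopediacabbage$enc
  rot[4] = clopediacabbage$ency
  rot[5] = lopediacabbage$encyc
  rot[6] = opediacabbage$encycl
  rot[7] = pediacabbage$encyclo
  rot[8] = ediacabbage$encyclop
  rot[9] = diacabbage$encyclope
  rot[10] = iacabbage$encycloped
  rot[11] = acabbage$encyclopedi
  rot[12] = cabbage$encyclopedia
  rot[13] = abbage$encyclopediac
  rot[14] = bbage$encyclopediaca
  rot[15] = bage$encyclopediacab
  rot[16] = age$encyclopediacabb
  rot[17] = ge$encyclopediacabba
  rot[18] = e$encyclopediacabbag
  rot[19] = $encyclopediacabbage
Sorted (with $ < everything):
  sorted[0] = $encyclopediacabbage
  sorted[1] = abbage$encyclopediac
  sorted[2] = acabbage$encyclopedi
  sorted[3] = age$encyclopediacabb
  sorted[4] = bage$encyclopediacab
  sorted[5] = bbage$encyclopediaca
  sorted[6] = cabbage$encyclopedia
  sorted[7] = clopediacabbage$ency
  sorted[8] = cyclopediacabbage$en
  sorted[9] = diacabbage$encyclope
  sorted[10] = e$encyclopediacabbag
  sorted[11] = ediacabbage$encyclop
  sorted[12] = encyclopediacabbage$
  sorted[13] = ge$encyclopediacabba
  sorted[14] = iacabbage$encycloped
  sorted[15] = lopediacabbage$encyc
  sorted[16] = ncyclopediacabbage$e
  sorted[17] = opediacabbage$encycl
  sorted[18] = pediacabbage$encyclo
  sorted[19] = yclopediacabbage$enc
sorted[19] = yclopediacabbage$enc

Answer: yclopediacabbage$enc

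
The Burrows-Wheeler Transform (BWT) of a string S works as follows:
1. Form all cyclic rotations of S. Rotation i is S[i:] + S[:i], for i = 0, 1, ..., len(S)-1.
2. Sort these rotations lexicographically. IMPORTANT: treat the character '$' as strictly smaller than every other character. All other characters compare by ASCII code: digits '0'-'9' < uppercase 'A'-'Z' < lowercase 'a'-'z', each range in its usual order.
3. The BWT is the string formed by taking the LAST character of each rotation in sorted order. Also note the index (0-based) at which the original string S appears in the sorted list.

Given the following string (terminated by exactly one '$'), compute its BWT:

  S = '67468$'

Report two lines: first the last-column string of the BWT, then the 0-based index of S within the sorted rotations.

All 6 rotations (rotation i = S[i:]+S[:i]):
  rot[0] = 67468$
  rot[1] = 7468$6
  rot[2] = 468$67
  rot[3] = 68$674
  rot[4] = 8$6746
  rot[5] = $67468
Sorted (with $ < everything):
  sorted[0] = $67468  (last char: '8')
  sorted[1] = 468$67  (last char: '7')
  sorted[2] = 67468$  (last char: '$')
  sorted[3] = 68$674  (last char: '4')
  sorted[4] = 7468$6  (last char: '6')
  sorted[5] = 8$6746  (last char: '6')
Last column: 87$466
Original string S is at sorted index 2

Answer: 87$466
2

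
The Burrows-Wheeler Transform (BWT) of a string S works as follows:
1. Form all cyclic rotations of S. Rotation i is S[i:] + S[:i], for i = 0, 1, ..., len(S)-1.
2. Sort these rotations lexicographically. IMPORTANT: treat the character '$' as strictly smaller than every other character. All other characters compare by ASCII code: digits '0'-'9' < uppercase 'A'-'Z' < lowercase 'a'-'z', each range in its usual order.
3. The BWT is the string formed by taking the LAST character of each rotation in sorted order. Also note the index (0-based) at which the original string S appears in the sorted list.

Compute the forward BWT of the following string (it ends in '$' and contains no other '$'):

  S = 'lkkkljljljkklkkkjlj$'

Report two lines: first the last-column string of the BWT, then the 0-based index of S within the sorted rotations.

All 20 rotations (rotation i = S[i:]+S[:i]):
  rot[0] = lkkkljljljkklkkkjlj$
  rot[1] = kkkljljljkklkkkjlj$l
  rot[2] = kkljljljkklkkkjlj$lk
  rot[3] = kljljljkklkkkjlj$lkk
  rot[4] = ljljljkklkkkjlj$lkkk
  rot[5] = jljljkklkkkjlj$lkkkl
  rot[6] = ljljkklkkkjlj$lkkklj
  rot[7] = jljkklkkkjlj$lkkkljl
  rot[8] = ljkklkkkjlj$lkkkljlj
  rot[9] = jkklkkkjlj$lkkkljljl
  rot[10] = kklkkkjlj$lkkkljljlj
  rot[11] = klkkkjlj$lkkkljljljk
  rot[12] = lkkkjlj$lkkkljljljkk
  rot[13] = kkkjlj$lkkkljljljkkl
  rot[14] = kkjlj$lkkkljljljkklk
  rot[15] = kjlj$lkkkljljljkklkk
  rot[16] = jlj$lkkkljljljkklkkk
  rot[17] = lj$lkkkljljljkklkkkj
  rot[18] = j$lkkkljljljkklkkkjl
  rot[19] = $lkkkljljljkklkkkjlj
Sorted (with $ < everything):
  sorted[0] = $lkkkljljljkklkkkjlj  (last char: 'j')
  sorted[1] = j$lkkkljljljkklkkkjl  (last char: 'l')
  sorted[2] = jkklkkkjlj$lkkkljljl  (last char: 'l')
  sorted[3] = jlj$lkkkljljljkklkkk  (last char: 'k')
  sorted[4] = jljkklkkkjlj$lkkkljl  (last char: 'l')
  sorted[5] = jljljkklkkkjlj$lkkkl  (last char: 'l')
  sorted[6] = kjlj$lkkkljljljkklkk  (last char: 'k')
  sorted[7] = kkjlj$lkkkljljljkklk  (last char: 'k')
  sorted[8] = kkkjlj$lkkkljljljkkl  (last char: 'l')
  sorted[9] = kkkljljljkklkkkjlj$l  (last char: 'l')
  sorted[10] = kkljljljkklkkkjlj$lk  (last char: 'k')
  sorted[11] = kklkkkjlj$lkkkljljlj  (last char: 'j')
  sorted[12] = kljljljkklkkkjlj$lkk  (last char: 'k')
  sorted[13] = klkkkjlj$lkkkljljljk  (last char: 'k')
  sorted[14] = lj$lkkkljljljkklkkkj  (last char: 'j')
  sorted[15] = ljkklkkkjlj$lkkkljlj  (last char: 'j')
  sorted[16] = ljljkklkkkjlj$lkkklj  (last char: 'j')
  sorted[17] = ljljljkklkkkjlj$lkkk  (last char: 'k')
  sorted[18] = lkkkjlj$lkkkljljljkk  (last char: 'k')
  sorted[19] = lkkkljljljkklkkkjlj$  (last char: '$')
Last column: jllkllkkllkjkkjjjkk$
Original string S is at sorted index 19

Answer: jllkllkkllkjkkjjjkk$
19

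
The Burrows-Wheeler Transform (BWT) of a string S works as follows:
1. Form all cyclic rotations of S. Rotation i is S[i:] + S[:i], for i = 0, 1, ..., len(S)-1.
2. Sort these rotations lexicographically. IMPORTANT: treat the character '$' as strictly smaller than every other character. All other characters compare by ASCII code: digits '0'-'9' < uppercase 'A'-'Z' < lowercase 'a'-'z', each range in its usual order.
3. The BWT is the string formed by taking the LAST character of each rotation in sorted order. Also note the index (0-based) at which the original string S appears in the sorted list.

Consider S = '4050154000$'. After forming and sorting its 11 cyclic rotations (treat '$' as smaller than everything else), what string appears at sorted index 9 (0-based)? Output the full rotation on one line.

All 11 rotations (rotation i = S[i:]+S[:i]):
  rot[0] = 4050154000$
  rot[1] = 050154000$4
  rot[2] = 50154000$40
  rot[3] = 0154000$405
  rot[4] = 154000$4050
  rot[5] = 54000$40501
  rot[6] = 4000$405015
  rot[7] = 000$4050154
  rot[8] = 00$40501540
  rot[9] = 0$405015400
  rot[10] = $4050154000
Sorted (with $ < everything):
  sorted[0] = $4050154000
  sorted[1] = 0$405015400
  sorted[2] = 00$40501540
  sorted[3] = 000$4050154
  sorted[4] = 0154000$405
  sorted[5] = 050154000$4
  sorted[6] = 154000$4050
  sorted[7] = 4000$405015
  sorted[8] = 4050154000$
  sorted[9] = 50154000$40
  sorted[10] = 54000$40501
sorted[9] = 50154000$40

Answer: 50154000$40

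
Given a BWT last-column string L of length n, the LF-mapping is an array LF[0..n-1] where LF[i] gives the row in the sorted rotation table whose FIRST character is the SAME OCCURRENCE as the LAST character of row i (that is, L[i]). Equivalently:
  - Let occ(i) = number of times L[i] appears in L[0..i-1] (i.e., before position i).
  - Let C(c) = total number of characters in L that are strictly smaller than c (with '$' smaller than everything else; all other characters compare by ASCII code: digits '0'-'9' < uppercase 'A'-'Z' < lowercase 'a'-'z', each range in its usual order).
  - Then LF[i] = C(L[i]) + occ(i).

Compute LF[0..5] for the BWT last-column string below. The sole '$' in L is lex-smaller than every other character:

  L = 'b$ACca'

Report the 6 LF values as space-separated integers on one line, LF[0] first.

Char counts: '$':1, 'A':1, 'C':1, 'a':1, 'b':1, 'c':1
C (first-col start): C('$')=0, C('A')=1, C('C')=2, C('a')=3, C('b')=4, C('c')=5
L[0]='b': occ=0, LF[0]=C('b')+0=4+0=4
L[1]='$': occ=0, LF[1]=C('$')+0=0+0=0
L[2]='A': occ=0, LF[2]=C('A')+0=1+0=1
L[3]='C': occ=0, LF[3]=C('C')+0=2+0=2
L[4]='c': occ=0, LF[4]=C('c')+0=5+0=5
L[5]='a': occ=0, LF[5]=C('a')+0=3+0=3

Answer: 4 0 1 2 5 3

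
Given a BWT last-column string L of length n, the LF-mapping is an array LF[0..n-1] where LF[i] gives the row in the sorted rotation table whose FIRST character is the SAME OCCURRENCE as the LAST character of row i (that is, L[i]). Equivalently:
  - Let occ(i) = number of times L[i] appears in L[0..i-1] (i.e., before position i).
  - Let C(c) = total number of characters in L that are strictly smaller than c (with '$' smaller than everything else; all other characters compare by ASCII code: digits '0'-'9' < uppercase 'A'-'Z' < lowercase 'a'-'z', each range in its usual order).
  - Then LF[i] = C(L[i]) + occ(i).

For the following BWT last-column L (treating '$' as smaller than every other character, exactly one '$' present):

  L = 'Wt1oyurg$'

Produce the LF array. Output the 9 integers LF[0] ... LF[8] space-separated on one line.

Answer: 2 6 1 4 8 7 5 3 0

Derivation:
Char counts: '$':1, '1':1, 'W':1, 'g':1, 'o':1, 'r':1, 't':1, 'u':1, 'y':1
C (first-col start): C('$')=0, C('1')=1, C('W')=2, C('g')=3, C('o')=4, C('r')=5, C('t')=6, C('u')=7, C('y')=8
L[0]='W': occ=0, LF[0]=C('W')+0=2+0=2
L[1]='t': occ=0, LF[1]=C('t')+0=6+0=6
L[2]='1': occ=0, LF[2]=C('1')+0=1+0=1
L[3]='o': occ=0, LF[3]=C('o')+0=4+0=4
L[4]='y': occ=0, LF[4]=C('y')+0=8+0=8
L[5]='u': occ=0, LF[5]=C('u')+0=7+0=7
L[6]='r': occ=0, LF[6]=C('r')+0=5+0=5
L[7]='g': occ=0, LF[7]=C('g')+0=3+0=3
L[8]='$': occ=0, LF[8]=C('$')+0=0+0=0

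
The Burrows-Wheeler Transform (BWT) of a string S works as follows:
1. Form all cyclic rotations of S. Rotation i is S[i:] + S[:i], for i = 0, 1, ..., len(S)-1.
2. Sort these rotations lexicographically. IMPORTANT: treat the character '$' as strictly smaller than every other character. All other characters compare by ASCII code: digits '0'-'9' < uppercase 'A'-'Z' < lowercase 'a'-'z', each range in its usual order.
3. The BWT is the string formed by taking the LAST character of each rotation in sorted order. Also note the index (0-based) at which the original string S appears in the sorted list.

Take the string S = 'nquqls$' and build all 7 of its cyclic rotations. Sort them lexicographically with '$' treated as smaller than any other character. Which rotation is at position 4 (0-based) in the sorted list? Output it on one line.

All 7 rotations (rotation i = S[i:]+S[:i]):
  rot[0] = nquqls$
  rot[1] = quqls$n
  rot[2] = uqls$nq
  rot[3] = qls$nqu
  rot[4] = ls$nquq
  rot[5] = s$nquql
  rot[6] = $nquqls
Sorted (with $ < everything):
  sorted[0] = $nquqls
  sorted[1] = ls$nquq
  sorted[2] = nquqls$
  sorted[3] = qls$nqu
  sorted[4] = quqls$n
  sorted[5] = s$nquql
  sorted[6] = uqls$nq
sorted[4] = quqls$n

Answer: quqls$n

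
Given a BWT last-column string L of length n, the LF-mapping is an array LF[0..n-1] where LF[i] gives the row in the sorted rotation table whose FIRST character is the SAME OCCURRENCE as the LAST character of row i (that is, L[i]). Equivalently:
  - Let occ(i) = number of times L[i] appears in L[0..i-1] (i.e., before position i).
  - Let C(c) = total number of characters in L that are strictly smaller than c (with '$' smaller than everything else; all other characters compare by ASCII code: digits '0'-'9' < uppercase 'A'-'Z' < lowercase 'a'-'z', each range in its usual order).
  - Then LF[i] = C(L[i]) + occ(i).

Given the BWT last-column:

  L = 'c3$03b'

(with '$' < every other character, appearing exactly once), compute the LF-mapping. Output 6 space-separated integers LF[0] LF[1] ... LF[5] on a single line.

Char counts: '$':1, '0':1, '3':2, 'b':1, 'c':1
C (first-col start): C('$')=0, C('0')=1, C('3')=2, C('b')=4, C('c')=5
L[0]='c': occ=0, LF[0]=C('c')+0=5+0=5
L[1]='3': occ=0, LF[1]=C('3')+0=2+0=2
L[2]='$': occ=0, LF[2]=C('$')+0=0+0=0
L[3]='0': occ=0, LF[3]=C('0')+0=1+0=1
L[4]='3': occ=1, LF[4]=C('3')+1=2+1=3
L[5]='b': occ=0, LF[5]=C('b')+0=4+0=4

Answer: 5 2 0 1 3 4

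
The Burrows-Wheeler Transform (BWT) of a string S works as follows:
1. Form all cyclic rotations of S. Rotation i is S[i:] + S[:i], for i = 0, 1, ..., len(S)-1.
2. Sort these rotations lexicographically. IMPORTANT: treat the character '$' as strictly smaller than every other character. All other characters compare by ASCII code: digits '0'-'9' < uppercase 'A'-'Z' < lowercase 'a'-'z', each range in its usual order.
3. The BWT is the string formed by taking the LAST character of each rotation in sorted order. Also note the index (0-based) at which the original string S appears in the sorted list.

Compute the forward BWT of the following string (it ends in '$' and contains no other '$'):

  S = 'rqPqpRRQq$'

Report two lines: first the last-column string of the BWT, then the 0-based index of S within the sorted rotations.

Answer: qqRRpqQrP$
9

Derivation:
All 10 rotations (rotation i = S[i:]+S[:i]):
  rot[0] = rqPqpRRQq$
  rot[1] = qPqpRRQq$r
  rot[2] = PqpRRQq$rq
  rot[3] = qpRRQq$rqP
  rot[4] = pRRQq$rqPq
  rot[5] = RRQq$rqPqp
  rot[6] = RQq$rqPqpR
  rot[7] = Qq$rqPqpRR
  rot[8] = q$rqPqpRRQ
  rot[9] = $rqPqpRRQq
Sorted (with $ < everything):
  sorted[0] = $rqPqpRRQq  (last char: 'q')
  sorted[1] = PqpRRQq$rq  (last char: 'q')
  sorted[2] = Qq$rqPqpRR  (last char: 'R')
  sorted[3] = RQq$rqPqpR  (last char: 'R')
  sorted[4] = RRQq$rqPqp  (last char: 'p')
  sorted[5] = pRRQq$rqPq  (last char: 'q')
  sorted[6] = q$rqPqpRRQ  (last char: 'Q')
  sorted[7] = qPqpRRQq$r  (last char: 'r')
  sorted[8] = qpRRQq$rqP  (last char: 'P')
  sorted[9] = rqPqpRRQq$  (last char: '$')
Last column: qqRRpqQrP$
Original string S is at sorted index 9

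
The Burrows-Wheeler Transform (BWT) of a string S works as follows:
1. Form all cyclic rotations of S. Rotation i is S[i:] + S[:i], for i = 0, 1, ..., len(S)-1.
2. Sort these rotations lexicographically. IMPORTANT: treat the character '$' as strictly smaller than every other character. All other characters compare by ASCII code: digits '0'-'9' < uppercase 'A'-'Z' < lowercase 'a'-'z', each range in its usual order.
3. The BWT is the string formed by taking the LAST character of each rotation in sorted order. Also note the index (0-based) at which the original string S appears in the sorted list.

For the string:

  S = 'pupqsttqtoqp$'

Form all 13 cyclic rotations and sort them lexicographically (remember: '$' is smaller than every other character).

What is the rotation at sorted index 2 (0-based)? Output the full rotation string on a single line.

Answer: p$pupqsttqtoq

Derivation:
All 13 rotations (rotation i = S[i:]+S[:i]):
  rot[0] = pupqsttqtoqp$
  rot[1] = upqsttqtoqp$p
  rot[2] = pqsttqtoqp$pu
  rot[3] = qsttqtoqp$pup
  rot[4] = sttqtoqp$pupq
  rot[5] = ttqtoqp$pupqs
  rot[6] = tqtoqp$pupqst
  rot[7] = qtoqp$pupqstt
  rot[8] = toqp$pupqsttq
  rot[9] = oqp$pupqsttqt
  rot[10] = qp$pupqsttqto
  rot[11] = p$pupqsttqtoq
  rot[12] = $pupqsttqtoqp
Sorted (with $ < everything):
  sorted[0] = $pupqsttqtoqp
  sorted[1] = oqp$pupqsttqt
  sorted[2] = p$pupqsttqtoq
  sorted[3] = pqsttqtoqp$pu
  sorted[4] = pupqsttqtoqp$
  sorted[5] = qp$pupqsttqto
  sorted[6] = qsttqtoqp$pup
  sorted[7] = qtoqp$pupqstt
  sorted[8] = sttqtoqp$pupq
  sorted[9] = toqp$pupqsttq
  sorted[10] = tqtoqp$pupqst
  sorted[11] = ttqtoqp$pupqs
  sorted[12] = upqsttqtoqp$p
sorted[2] = p$pupqsttqtoq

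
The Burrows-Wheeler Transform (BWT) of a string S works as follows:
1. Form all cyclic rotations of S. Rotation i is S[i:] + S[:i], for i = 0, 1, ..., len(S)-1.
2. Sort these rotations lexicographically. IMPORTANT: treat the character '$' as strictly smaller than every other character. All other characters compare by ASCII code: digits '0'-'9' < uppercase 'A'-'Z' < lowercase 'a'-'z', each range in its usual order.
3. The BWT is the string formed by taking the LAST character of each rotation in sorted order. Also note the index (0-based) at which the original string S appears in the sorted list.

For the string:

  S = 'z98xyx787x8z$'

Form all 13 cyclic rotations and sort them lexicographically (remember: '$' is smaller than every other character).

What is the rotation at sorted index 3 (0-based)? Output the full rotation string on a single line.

All 13 rotations (rotation i = S[i:]+S[:i]):
  rot[0] = z98xyx787x8z$
  rot[1] = 98xyx787x8z$z
  rot[2] = 8xyx787x8z$z9
  rot[3] = xyx787x8z$z98
  rot[4] = yx787x8z$z98x
  rot[5] = x787x8z$z98xy
  rot[6] = 787x8z$z98xyx
  rot[7] = 87x8z$z98xyx7
  rot[8] = 7x8z$z98xyx78
  rot[9] = x8z$z98xyx787
  rot[10] = 8z$z98xyx787x
  rot[11] = z$z98xyx787x8
  rot[12] = $z98xyx787x8z
Sorted (with $ < everything):
  sorted[0] = $z98xyx787x8z
  sorted[1] = 787x8z$z98xyx
  sorted[2] = 7x8z$z98xyx78
  sorted[3] = 87x8z$z98xyx7
  sorted[4] = 8xyx787x8z$z9
  sorted[5] = 8z$z98xyx787x
  sorted[6] = 98xyx787x8z$z
  sorted[7] = x787x8z$z98xy
  sorted[8] = x8z$z98xyx787
  sorted[9] = xyx787x8z$z98
  sorted[10] = yx787x8z$z98x
  sorted[11] = z$z98xyx787x8
  sorted[12] = z98xyx787x8z$
sorted[3] = 87x8z$z98xyx7

Answer: 87x8z$z98xyx7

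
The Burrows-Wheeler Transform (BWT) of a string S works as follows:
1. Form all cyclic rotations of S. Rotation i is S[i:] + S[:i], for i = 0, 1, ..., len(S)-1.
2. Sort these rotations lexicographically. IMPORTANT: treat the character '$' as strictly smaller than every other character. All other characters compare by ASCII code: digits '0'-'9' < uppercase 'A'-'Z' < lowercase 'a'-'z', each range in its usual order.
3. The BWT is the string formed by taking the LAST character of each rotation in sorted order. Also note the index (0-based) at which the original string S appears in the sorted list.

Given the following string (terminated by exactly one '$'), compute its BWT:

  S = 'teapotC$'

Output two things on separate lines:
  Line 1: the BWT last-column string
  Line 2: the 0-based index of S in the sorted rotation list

Answer: Ctetpao$
7

Derivation:
All 8 rotations (rotation i = S[i:]+S[:i]):
  rot[0] = teapotC$
  rot[1] = eapotC$t
  rot[2] = apotC$te
  rot[3] = potC$tea
  rot[4] = otC$teap
  rot[5] = tC$teapo
  rot[6] = C$teapot
  rot[7] = $teapotC
Sorted (with $ < everything):
  sorted[0] = $teapotC  (last char: 'C')
  sorted[1] = C$teapot  (last char: 't')
  sorted[2] = apotC$te  (last char: 'e')
  sorted[3] = eapotC$t  (last char: 't')
  sorted[4] = otC$teap  (last char: 'p')
  sorted[5] = potC$tea  (last char: 'a')
  sorted[6] = tC$teapo  (last char: 'o')
  sorted[7] = teapotC$  (last char: '$')
Last column: Ctetpao$
Original string S is at sorted index 7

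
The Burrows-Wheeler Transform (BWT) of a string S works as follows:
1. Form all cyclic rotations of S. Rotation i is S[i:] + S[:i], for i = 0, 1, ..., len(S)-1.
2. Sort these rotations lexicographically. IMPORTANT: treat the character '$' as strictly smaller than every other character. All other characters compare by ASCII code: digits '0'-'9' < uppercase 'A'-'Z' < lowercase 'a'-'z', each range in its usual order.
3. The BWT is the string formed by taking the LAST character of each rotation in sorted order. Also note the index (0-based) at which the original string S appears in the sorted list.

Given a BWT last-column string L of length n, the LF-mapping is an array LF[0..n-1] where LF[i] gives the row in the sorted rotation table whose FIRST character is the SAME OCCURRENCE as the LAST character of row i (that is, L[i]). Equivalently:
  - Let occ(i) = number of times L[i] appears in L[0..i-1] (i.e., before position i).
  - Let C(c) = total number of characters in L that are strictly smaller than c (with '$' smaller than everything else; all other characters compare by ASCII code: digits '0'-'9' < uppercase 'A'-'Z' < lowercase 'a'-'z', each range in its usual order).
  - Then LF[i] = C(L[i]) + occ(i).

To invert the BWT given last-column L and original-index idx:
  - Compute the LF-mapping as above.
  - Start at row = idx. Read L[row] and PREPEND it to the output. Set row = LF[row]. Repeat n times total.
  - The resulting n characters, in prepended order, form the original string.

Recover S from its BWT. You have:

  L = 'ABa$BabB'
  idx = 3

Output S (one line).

Answer: BBbaaBA$

Derivation:
LF mapping: 1 2 5 0 3 6 7 4
Walk LF starting at row 3, prepending L[row]:
  step 1: row=3, L[3]='$', prepend. Next row=LF[3]=0
  step 2: row=0, L[0]='A', prepend. Next row=LF[0]=1
  step 3: row=1, L[1]='B', prepend. Next row=LF[1]=2
  step 4: row=2, L[2]='a', prepend. Next row=LF[2]=5
  step 5: row=5, L[5]='a', prepend. Next row=LF[5]=6
  step 6: row=6, L[6]='b', prepend. Next row=LF[6]=7
  step 7: row=7, L[7]='B', prepend. Next row=LF[7]=4
  step 8: row=4, L[4]='B', prepend. Next row=LF[4]=3
Reversed output: BBbaaBA$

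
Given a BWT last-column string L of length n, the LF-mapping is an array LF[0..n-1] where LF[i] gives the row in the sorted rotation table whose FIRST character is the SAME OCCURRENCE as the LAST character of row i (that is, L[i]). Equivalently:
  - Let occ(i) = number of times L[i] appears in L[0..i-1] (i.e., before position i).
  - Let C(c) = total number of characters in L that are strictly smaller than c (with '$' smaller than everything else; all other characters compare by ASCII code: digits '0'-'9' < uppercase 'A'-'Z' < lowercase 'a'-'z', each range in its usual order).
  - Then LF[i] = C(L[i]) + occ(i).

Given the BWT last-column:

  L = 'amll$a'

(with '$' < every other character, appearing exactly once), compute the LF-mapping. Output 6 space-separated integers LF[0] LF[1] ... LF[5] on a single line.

Answer: 1 5 3 4 0 2

Derivation:
Char counts: '$':1, 'a':2, 'l':2, 'm':1
C (first-col start): C('$')=0, C('a')=1, C('l')=3, C('m')=5
L[0]='a': occ=0, LF[0]=C('a')+0=1+0=1
L[1]='m': occ=0, LF[1]=C('m')+0=5+0=5
L[2]='l': occ=0, LF[2]=C('l')+0=3+0=3
L[3]='l': occ=1, LF[3]=C('l')+1=3+1=4
L[4]='$': occ=0, LF[4]=C('$')+0=0+0=0
L[5]='a': occ=1, LF[5]=C('a')+1=1+1=2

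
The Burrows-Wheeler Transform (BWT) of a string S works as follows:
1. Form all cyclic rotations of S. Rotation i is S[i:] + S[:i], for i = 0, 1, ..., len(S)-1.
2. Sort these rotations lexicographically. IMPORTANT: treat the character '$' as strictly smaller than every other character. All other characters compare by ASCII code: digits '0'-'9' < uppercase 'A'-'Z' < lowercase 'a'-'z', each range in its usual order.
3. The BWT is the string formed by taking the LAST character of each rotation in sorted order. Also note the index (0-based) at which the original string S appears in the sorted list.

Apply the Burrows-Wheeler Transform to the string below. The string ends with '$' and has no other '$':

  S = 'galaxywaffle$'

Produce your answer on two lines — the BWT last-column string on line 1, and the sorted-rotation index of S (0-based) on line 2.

All 13 rotations (rotation i = S[i:]+S[:i]):
  rot[0] = galaxywaffle$
  rot[1] = alaxywaffle$g
  rot[2] = laxywaffle$ga
  rot[3] = axywaffle$gal
  rot[4] = xywaffle$gala
  rot[5] = ywaffle$galax
  rot[6] = waffle$galaxy
  rot[7] = affle$galaxyw
  rot[8] = ffle$galaxywa
  rot[9] = fle$galaxywaf
  rot[10] = le$galaxywaff
  rot[11] = e$galaxywaffl
  rot[12] = $galaxywaffle
Sorted (with $ < everything):
  sorted[0] = $galaxywaffle  (last char: 'e')
  sorted[1] = affle$galaxyw  (last char: 'w')
  sorted[2] = alaxywaffle$g  (last char: 'g')
  sorted[3] = axywaffle$gal  (last char: 'l')
  sorted[4] = e$galaxywaffl  (last char: 'l')
  sorted[5] = ffle$galaxywa  (last char: 'a')
  sorted[6] = fle$galaxywaf  (last char: 'f')
  sorted[7] = galaxywaffle$  (last char: '$')
  sorted[8] = laxywaffle$ga  (last char: 'a')
  sorted[9] = le$galaxywaff  (last char: 'f')
  sorted[10] = waffle$galaxy  (last char: 'y')
  sorted[11] = xywaffle$gala  (last char: 'a')
  sorted[12] = ywaffle$galax  (last char: 'x')
Last column: ewgllaf$afyax
Original string S is at sorted index 7

Answer: ewgllaf$afyax
7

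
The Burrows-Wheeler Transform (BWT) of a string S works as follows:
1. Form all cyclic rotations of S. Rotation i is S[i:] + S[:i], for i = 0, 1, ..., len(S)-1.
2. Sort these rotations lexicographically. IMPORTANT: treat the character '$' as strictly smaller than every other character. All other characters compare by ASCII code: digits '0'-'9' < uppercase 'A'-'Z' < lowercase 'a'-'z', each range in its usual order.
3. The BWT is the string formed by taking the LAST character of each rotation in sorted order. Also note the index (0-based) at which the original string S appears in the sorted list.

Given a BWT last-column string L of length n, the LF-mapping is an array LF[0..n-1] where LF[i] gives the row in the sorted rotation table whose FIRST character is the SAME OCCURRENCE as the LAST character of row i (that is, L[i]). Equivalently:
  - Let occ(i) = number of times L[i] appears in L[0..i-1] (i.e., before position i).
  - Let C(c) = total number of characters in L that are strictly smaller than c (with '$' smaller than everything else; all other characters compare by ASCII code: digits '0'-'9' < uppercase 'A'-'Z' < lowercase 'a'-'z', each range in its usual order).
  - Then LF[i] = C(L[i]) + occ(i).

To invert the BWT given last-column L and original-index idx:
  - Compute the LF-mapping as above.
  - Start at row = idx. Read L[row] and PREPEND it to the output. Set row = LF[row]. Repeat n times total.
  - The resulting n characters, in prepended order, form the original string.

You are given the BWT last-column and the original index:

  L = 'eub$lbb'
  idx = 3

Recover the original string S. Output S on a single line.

Answer: bubble$

Derivation:
LF mapping: 4 6 1 0 5 2 3
Walk LF starting at row 3, prepending L[row]:
  step 1: row=3, L[3]='$', prepend. Next row=LF[3]=0
  step 2: row=0, L[0]='e', prepend. Next row=LF[0]=4
  step 3: row=4, L[4]='l', prepend. Next row=LF[4]=5
  step 4: row=5, L[5]='b', prepend. Next row=LF[5]=2
  step 5: row=2, L[2]='b', prepend. Next row=LF[2]=1
  step 6: row=1, L[1]='u', prepend. Next row=LF[1]=6
  step 7: row=6, L[6]='b', prepend. Next row=LF[6]=3
Reversed output: bubble$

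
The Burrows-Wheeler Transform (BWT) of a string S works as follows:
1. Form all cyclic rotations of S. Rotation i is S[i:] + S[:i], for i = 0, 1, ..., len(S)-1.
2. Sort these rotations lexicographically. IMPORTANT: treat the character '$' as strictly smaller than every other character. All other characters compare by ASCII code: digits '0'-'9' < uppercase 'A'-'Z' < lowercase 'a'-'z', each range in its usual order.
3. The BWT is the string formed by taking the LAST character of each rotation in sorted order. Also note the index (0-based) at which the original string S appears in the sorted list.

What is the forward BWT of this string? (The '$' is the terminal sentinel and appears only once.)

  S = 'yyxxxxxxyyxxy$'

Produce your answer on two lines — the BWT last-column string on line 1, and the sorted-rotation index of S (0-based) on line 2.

Answer: yyxxxyxxxxyy$x
12

Derivation:
All 14 rotations (rotation i = S[i:]+S[:i]):
  rot[0] = yyxxxxxxyyxxy$
  rot[1] = yxxxxxxyyxxy$y
  rot[2] = xxxxxxyyxxy$yy
  rot[3] = xxxxxyyxxy$yyx
  rot[4] = xxxxyyxxy$yyxx
  rot[5] = xxxyyxxy$yyxxx
  rot[6] = xxyyxxy$yyxxxx
  rot[7] = xyyxxy$yyxxxxx
  rot[8] = yyxxy$yyxxxxxx
  rot[9] = yxxy$yyxxxxxxy
  rot[10] = xxy$yyxxxxxxyy
  rot[11] = xy$yyxxxxxxyyx
  rot[12] = y$yyxxxxxxyyxx
  rot[13] = $yyxxxxxxyyxxy
Sorted (with $ < everything):
  sorted[0] = $yyxxxxxxyyxxy  (last char: 'y')
  sorted[1] = xxxxxxyyxxy$yy  (last char: 'y')
  sorted[2] = xxxxxyyxxy$yyx  (last char: 'x')
  sorted[3] = xxxxyyxxy$yyxx  (last char: 'x')
  sorted[4] = xxxyyxxy$yyxxx  (last char: 'x')
  sorted[5] = xxy$yyxxxxxxyy  (last char: 'y')
  sorted[6] = xxyyxxy$yyxxxx  (last char: 'x')
  sorted[7] = xy$yyxxxxxxyyx  (last char: 'x')
  sorted[8] = xyyxxy$yyxxxxx  (last char: 'x')
  sorted[9] = y$yyxxxxxxyyxx  (last char: 'x')
  sorted[10] = yxxxxxxyyxxy$y  (last char: 'y')
  sorted[11] = yxxy$yyxxxxxxy  (last char: 'y')
  sorted[12] = yyxxxxxxyyxxy$  (last char: '$')
  sorted[13] = yyxxy$yyxxxxxx  (last char: 'x')
Last column: yyxxxyxxxxyy$x
Original string S is at sorted index 12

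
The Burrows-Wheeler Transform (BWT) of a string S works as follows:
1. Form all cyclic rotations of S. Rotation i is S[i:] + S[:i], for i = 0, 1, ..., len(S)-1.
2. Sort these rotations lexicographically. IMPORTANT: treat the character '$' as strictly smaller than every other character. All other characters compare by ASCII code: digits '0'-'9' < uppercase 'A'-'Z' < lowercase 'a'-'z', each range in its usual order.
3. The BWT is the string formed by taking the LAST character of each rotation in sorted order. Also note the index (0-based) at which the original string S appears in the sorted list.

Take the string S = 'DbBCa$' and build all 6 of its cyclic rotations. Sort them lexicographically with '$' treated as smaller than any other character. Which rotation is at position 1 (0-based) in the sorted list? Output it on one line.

Answer: BCa$Db

Derivation:
All 6 rotations (rotation i = S[i:]+S[:i]):
  rot[0] = DbBCa$
  rot[1] = bBCa$D
  rot[2] = BCa$Db
  rot[3] = Ca$DbB
  rot[4] = a$DbBC
  rot[5] = $DbBCa
Sorted (with $ < everything):
  sorted[0] = $DbBCa
  sorted[1] = BCa$Db
  sorted[2] = Ca$DbB
  sorted[3] = DbBCa$
  sorted[4] = a$DbBC
  sorted[5] = bBCa$D
sorted[1] = BCa$Db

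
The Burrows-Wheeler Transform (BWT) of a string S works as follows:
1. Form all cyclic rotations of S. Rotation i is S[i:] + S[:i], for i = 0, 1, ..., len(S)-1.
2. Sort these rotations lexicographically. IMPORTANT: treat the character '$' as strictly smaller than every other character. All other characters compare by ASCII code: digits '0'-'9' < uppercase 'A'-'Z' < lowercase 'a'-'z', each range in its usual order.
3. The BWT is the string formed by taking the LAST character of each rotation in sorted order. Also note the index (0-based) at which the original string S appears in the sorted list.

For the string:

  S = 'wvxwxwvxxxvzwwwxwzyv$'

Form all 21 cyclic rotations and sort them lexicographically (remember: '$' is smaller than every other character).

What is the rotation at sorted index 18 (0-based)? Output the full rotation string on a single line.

All 21 rotations (rotation i = S[i:]+S[:i]):
  rot[0] = wvxwxwvxxxvzwwwxwzyv$
  rot[1] = vxwxwvxxxvzwwwxwzyv$w
  rot[2] = xwxwvxxxvzwwwxwzyv$wv
  rot[3] = wxwvxxxvzwwwxwzyv$wvx
  rot[4] = xwvxxxvzwwwxwzyv$wvxw
  rot[5] = wvxxxvzwwwxwzyv$wvxwx
  rot[6] = vxxxvzwwwxwzyv$wvxwxw
  rot[7] = xxxvzwwwxwzyv$wvxwxwv
  rot[8] = xxvzwwwxwzyv$wvxwxwvx
  rot[9] = xvzwwwxwzyv$wvxwxwvxx
  rot[10] = vzwwwxwzyv$wvxwxwvxxx
  rot[11] = zwwwxwzyv$wvxwxwvxxxv
  rot[12] = wwwxwzyv$wvxwxwvxxxvz
  rot[13] = wwxwzyv$wvxwxwvxxxvzw
  rot[14] = wxwzyv$wvxwxwvxxxvzww
  rot[15] = xwzyv$wvxwxwvxxxvzwww
  rot[16] = wzyv$wvxwxwvxxxvzwwwx
  rot[17] = zyv$wvxwxwvxxxvzwwwxw
  rot[18] = yv$wvxwxwvxxxvzwwwxwz
  rot[19] = v$wvxwxwvxxxvzwwwxwzy
  rot[20] = $wvxwxwvxxxvzwwwxwzyv
Sorted (with $ < everything):
  sorted[0] = $wvxwxwvxxxvzwwwxwzyv
  sorted[1] = v$wvxwxwvxxxvzwwwxwzy
  sorted[2] = vxwxwvxxxvzwwwxwzyv$w
  sorted[3] = vxxxvzwwwxwzyv$wvxwxw
  sorted[4] = vzwwwxwzyv$wvxwxwvxxx
  sorted[5] = wvxwxwvxxxvzwwwxwzyv$
  sorted[6] = wvxxxvzwwwxwzyv$wvxwx
  sorted[7] = wwwxwzyv$wvxwxwvxxxvz
  sorted[8] = wwxwzyv$wvxwxwvxxxvzw
  sorted[9] = wxwvxxxvzwwwxwzyv$wvx
  sorted[10] = wxwzyv$wvxwxwvxxxvzww
  sorted[11] = wzyv$wvxwxwvxxxvzwwwx
  sorted[12] = xvzwwwxwzyv$wvxwxwvxx
  sorted[13] = xwvxxxvzwwwxwzyv$wvxw
  sorted[14] = xwxwvxxxvzwwwxwzyv$wv
  sorted[15] = xwzyv$wvxwxwvxxxvzwww
  sorted[16] = xxvzwwwxwzyv$wvxwxwvx
  sorted[17] = xxxvzwwwxwzyv$wvxwxwv
  sorted[18] = yv$wvxwxwvxxxvzwwwxwz
  sorted[19] = zwwwxwzyv$wvxwxwvxxxv
  sorted[20] = zyv$wvxwxwvxxxvzwwwxw
sorted[18] = yv$wvxwxwvxxxvzwwwxwz

Answer: yv$wvxwxwvxxxvzwwwxwz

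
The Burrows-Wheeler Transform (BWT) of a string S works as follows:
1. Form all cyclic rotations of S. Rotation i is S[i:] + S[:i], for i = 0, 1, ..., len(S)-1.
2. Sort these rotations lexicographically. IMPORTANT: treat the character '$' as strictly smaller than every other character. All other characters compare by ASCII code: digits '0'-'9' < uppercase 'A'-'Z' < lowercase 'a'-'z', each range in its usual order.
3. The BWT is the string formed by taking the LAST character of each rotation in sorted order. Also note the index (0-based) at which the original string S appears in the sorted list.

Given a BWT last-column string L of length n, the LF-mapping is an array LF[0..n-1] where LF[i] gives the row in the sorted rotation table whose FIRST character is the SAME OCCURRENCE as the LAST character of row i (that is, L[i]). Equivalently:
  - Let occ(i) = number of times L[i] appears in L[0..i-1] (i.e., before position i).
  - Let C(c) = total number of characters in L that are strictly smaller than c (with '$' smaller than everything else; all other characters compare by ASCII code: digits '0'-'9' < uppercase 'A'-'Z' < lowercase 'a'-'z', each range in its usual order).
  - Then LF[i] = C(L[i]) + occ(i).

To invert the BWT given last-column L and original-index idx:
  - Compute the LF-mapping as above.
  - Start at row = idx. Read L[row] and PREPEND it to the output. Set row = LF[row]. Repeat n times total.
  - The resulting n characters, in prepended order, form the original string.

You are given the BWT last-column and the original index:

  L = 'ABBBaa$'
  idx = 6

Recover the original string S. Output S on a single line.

Answer: aaBBBA$

Derivation:
LF mapping: 1 2 3 4 5 6 0
Walk LF starting at row 6, prepending L[row]:
  step 1: row=6, L[6]='$', prepend. Next row=LF[6]=0
  step 2: row=0, L[0]='A', prepend. Next row=LF[0]=1
  step 3: row=1, L[1]='B', prepend. Next row=LF[1]=2
  step 4: row=2, L[2]='B', prepend. Next row=LF[2]=3
  step 5: row=3, L[3]='B', prepend. Next row=LF[3]=4
  step 6: row=4, L[4]='a', prepend. Next row=LF[4]=5
  step 7: row=5, L[5]='a', prepend. Next row=LF[5]=6
Reversed output: aaBBBA$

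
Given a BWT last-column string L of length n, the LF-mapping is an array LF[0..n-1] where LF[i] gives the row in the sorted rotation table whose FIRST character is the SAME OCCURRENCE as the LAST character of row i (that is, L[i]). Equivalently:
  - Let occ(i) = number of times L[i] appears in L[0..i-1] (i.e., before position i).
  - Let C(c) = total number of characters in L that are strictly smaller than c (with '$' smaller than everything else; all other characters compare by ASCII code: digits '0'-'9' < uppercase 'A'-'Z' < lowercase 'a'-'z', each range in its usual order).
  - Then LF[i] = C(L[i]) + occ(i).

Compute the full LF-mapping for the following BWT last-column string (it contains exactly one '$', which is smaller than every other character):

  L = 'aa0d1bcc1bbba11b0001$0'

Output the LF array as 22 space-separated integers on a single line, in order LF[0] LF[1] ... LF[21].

Answer: 11 12 1 21 6 14 19 20 7 15 16 17 13 8 9 18 2 3 4 10 0 5

Derivation:
Char counts: '$':1, '0':5, '1':5, 'a':3, 'b':5, 'c':2, 'd':1
C (first-col start): C('$')=0, C('0')=1, C('1')=6, C('a')=11, C('b')=14, C('c')=19, C('d')=21
L[0]='a': occ=0, LF[0]=C('a')+0=11+0=11
L[1]='a': occ=1, LF[1]=C('a')+1=11+1=12
L[2]='0': occ=0, LF[2]=C('0')+0=1+0=1
L[3]='d': occ=0, LF[3]=C('d')+0=21+0=21
L[4]='1': occ=0, LF[4]=C('1')+0=6+0=6
L[5]='b': occ=0, LF[5]=C('b')+0=14+0=14
L[6]='c': occ=0, LF[6]=C('c')+0=19+0=19
L[7]='c': occ=1, LF[7]=C('c')+1=19+1=20
L[8]='1': occ=1, LF[8]=C('1')+1=6+1=7
L[9]='b': occ=1, LF[9]=C('b')+1=14+1=15
L[10]='b': occ=2, LF[10]=C('b')+2=14+2=16
L[11]='b': occ=3, LF[11]=C('b')+3=14+3=17
L[12]='a': occ=2, LF[12]=C('a')+2=11+2=13
L[13]='1': occ=2, LF[13]=C('1')+2=6+2=8
L[14]='1': occ=3, LF[14]=C('1')+3=6+3=9
L[15]='b': occ=4, LF[15]=C('b')+4=14+4=18
L[16]='0': occ=1, LF[16]=C('0')+1=1+1=2
L[17]='0': occ=2, LF[17]=C('0')+2=1+2=3
L[18]='0': occ=3, LF[18]=C('0')+3=1+3=4
L[19]='1': occ=4, LF[19]=C('1')+4=6+4=10
L[20]='$': occ=0, LF[20]=C('$')+0=0+0=0
L[21]='0': occ=4, LF[21]=C('0')+4=1+4=5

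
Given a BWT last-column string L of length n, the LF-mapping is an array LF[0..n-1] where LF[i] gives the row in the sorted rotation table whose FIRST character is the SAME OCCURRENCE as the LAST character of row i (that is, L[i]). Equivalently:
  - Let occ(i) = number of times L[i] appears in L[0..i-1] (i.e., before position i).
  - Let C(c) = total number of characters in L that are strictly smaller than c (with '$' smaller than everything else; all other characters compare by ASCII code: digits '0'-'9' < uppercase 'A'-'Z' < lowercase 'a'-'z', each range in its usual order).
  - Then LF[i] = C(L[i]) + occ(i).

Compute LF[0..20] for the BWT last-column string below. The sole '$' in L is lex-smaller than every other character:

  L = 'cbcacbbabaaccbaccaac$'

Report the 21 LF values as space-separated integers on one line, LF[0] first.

Char counts: '$':1, 'a':7, 'b':5, 'c':8
C (first-col start): C('$')=0, C('a')=1, C('b')=8, C('c')=13
L[0]='c': occ=0, LF[0]=C('c')+0=13+0=13
L[1]='b': occ=0, LF[1]=C('b')+0=8+0=8
L[2]='c': occ=1, LF[2]=C('c')+1=13+1=14
L[3]='a': occ=0, LF[3]=C('a')+0=1+0=1
L[4]='c': occ=2, LF[4]=C('c')+2=13+2=15
L[5]='b': occ=1, LF[5]=C('b')+1=8+1=9
L[6]='b': occ=2, LF[6]=C('b')+2=8+2=10
L[7]='a': occ=1, LF[7]=C('a')+1=1+1=2
L[8]='b': occ=3, LF[8]=C('b')+3=8+3=11
L[9]='a': occ=2, LF[9]=C('a')+2=1+2=3
L[10]='a': occ=3, LF[10]=C('a')+3=1+3=4
L[11]='c': occ=3, LF[11]=C('c')+3=13+3=16
L[12]='c': occ=4, LF[12]=C('c')+4=13+4=17
L[13]='b': occ=4, LF[13]=C('b')+4=8+4=12
L[14]='a': occ=4, LF[14]=C('a')+4=1+4=5
L[15]='c': occ=5, LF[15]=C('c')+5=13+5=18
L[16]='c': occ=6, LF[16]=C('c')+6=13+6=19
L[17]='a': occ=5, LF[17]=C('a')+5=1+5=6
L[18]='a': occ=6, LF[18]=C('a')+6=1+6=7
L[19]='c': occ=7, LF[19]=C('c')+7=13+7=20
L[20]='$': occ=0, LF[20]=C('$')+0=0+0=0

Answer: 13 8 14 1 15 9 10 2 11 3 4 16 17 12 5 18 19 6 7 20 0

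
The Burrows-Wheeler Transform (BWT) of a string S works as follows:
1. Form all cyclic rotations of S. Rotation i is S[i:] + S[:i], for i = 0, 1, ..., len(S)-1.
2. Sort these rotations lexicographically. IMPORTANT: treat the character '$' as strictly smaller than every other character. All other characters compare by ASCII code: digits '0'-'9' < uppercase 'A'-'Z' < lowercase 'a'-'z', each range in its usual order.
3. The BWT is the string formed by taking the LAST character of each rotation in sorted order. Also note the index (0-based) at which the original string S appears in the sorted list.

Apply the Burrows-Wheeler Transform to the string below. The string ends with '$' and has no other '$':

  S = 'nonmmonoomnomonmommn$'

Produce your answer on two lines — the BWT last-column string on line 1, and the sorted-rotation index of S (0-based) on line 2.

All 21 rotations (rotation i = S[i:]+S[:i]):
  rot[0] = nonmmonoomnomonmommn$
  rot[1] = onmmonoomnomonmommn$n
  rot[2] = nmmonoomnomonmommn$no
  rot[3] = mmonoomnomonmommn$non
  rot[4] = monoomnomonmommn$nonm
  rot[5] = onoomnomonmommn$nonmm
  rot[6] = noomnomonmommn$nonmmo
  rot[7] = oomnomonmommn$nonmmon
  rot[8] = omnomonmommn$nonmmono
  rot[9] = mnomonmommn$nonmmonoo
  rot[10] = nomonmommn$nonmmonoom
  rot[11] = omonmommn$nonmmonoomn
  rot[12] = monmommn$nonmmonoomno
  rot[13] = onmommn$nonmmonoomnom
  rot[14] = nmommn$nonmmonoomnomo
  rot[15] = mommn$nonmmonoomnomon
  rot[16] = ommn$nonmmonoomnomonm
  rot[17] = mmn$nonmmonoomnomonmo
  rot[18] = mn$nonmmonoomnomonmom
  rot[19] = n$nonmmonoomnomonmomm
  rot[20] = $nonmmonoomnomonmommn
Sorted (with $ < everything):
  sorted[0] = $nonmmonoomnomonmommn  (last char: 'n')
  sorted[1] = mmn$nonmmonoomnomonmo  (last char: 'o')
  sorted[2] = mmonoomnomonmommn$non  (last char: 'n')
  sorted[3] = mn$nonmmonoomnomonmom  (last char: 'm')
  sorted[4] = mnomonmommn$nonmmonoo  (last char: 'o')
  sorted[5] = mommn$nonmmonoomnomon  (last char: 'n')
  sorted[6] = monmommn$nonmmonoomno  (last char: 'o')
  sorted[7] = monoomnomonmommn$nonm  (last char: 'm')
  sorted[8] = n$nonmmonoomnomonmomm  (last char: 'm')
  sorted[9] = nmmonoomnomonmommn$no  (last char: 'o')
  sorted[10] = nmommn$nonmmonoomnomo  (last char: 'o')
  sorted[11] = nomonmommn$nonmmonoom  (last char: 'm')
  sorted[12] = nonmmonoomnomonmommn$  (last char: '$')
  sorted[13] = noomnomonmommn$nonmmo  (last char: 'o')
  sorted[14] = ommn$nonmmonoomnomonm  (last char: 'm')
  sorted[15] = omnomonmommn$nonmmono  (last char: 'o')
  sorted[16] = omonmommn$nonmmonoomn  (last char: 'n')
  sorted[17] = onmmonoomnomonmommn$n  (last char: 'n')
  sorted[18] = onmommn$nonmmonoomnom  (last char: 'm')
  sorted[19] = onoomnomonmommn$nonmm  (last char: 'm')
  sorted[20] = oomnomonmommn$nonmmon  (last char: 'n')
Last column: nonmonommoom$omonnmmn
Original string S is at sorted index 12

Answer: nonmonommoom$omonnmmn
12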